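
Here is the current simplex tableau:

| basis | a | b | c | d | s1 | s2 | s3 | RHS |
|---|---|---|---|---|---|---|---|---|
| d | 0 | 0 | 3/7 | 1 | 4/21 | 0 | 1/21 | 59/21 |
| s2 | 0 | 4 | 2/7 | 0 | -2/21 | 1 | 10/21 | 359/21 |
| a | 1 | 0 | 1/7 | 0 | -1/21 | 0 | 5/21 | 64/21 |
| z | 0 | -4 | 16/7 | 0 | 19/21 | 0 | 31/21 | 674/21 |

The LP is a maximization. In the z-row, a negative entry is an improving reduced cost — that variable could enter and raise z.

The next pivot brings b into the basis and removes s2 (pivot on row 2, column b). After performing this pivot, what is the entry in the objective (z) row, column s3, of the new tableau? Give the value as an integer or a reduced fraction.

Pivot element is row 2, column b: 4.
Normalize row 2: new (row 2, s3) = (10/21)/4 = 5/42.
z-row ← z-row − (-4)·(new row 2): 31/21 − (-4)·(5/42) = 41/21.

41/21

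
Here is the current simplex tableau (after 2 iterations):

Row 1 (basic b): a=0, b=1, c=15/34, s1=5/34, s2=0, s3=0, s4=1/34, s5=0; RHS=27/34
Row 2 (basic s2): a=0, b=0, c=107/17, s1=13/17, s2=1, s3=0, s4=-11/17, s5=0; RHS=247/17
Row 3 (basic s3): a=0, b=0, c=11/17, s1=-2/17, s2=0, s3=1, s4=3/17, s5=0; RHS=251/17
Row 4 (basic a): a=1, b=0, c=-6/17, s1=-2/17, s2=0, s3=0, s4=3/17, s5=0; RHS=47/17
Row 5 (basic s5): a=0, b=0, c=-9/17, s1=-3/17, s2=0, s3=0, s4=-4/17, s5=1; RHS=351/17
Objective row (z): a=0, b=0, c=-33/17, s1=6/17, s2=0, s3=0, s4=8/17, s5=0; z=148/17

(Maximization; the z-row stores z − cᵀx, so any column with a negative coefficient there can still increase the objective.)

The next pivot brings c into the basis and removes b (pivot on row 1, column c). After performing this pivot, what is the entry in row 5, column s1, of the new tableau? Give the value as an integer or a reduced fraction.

Pivot element is row 1, column c: 15/34.
Normalize row 1: new (row 1, s1) = (5/34)/(15/34) = 1/3.
row 5 ← row 5 − (-9/17)·(new row 1): -3/17 − (-9/17)·(1/3) = 0.

0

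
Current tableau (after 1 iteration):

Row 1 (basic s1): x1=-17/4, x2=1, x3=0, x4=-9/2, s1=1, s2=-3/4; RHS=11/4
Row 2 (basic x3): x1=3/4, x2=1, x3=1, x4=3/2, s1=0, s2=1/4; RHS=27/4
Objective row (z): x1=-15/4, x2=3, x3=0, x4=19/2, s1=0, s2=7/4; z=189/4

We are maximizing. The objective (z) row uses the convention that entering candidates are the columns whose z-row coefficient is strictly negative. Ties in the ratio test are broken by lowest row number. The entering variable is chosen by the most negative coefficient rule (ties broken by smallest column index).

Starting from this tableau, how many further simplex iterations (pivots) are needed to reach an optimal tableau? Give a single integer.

pivot: x1 in, x3 out → z = 81
No improving column remains; optimal.

1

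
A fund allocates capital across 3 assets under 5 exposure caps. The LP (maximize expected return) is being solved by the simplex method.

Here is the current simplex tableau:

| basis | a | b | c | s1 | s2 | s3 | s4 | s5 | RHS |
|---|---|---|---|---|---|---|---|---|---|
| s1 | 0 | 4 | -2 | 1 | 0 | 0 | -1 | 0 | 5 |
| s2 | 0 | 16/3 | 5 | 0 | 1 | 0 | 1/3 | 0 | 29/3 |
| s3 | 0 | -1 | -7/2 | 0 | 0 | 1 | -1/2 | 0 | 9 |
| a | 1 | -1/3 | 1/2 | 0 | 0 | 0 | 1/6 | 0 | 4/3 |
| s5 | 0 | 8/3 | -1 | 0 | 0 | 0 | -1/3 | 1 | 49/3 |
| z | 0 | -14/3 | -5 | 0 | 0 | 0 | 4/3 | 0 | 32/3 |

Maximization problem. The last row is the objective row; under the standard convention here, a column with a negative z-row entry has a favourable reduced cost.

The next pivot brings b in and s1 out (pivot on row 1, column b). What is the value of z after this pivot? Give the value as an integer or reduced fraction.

33/2

Minimum ratio for b: 5/4 = 5/4.
z changes by −(z-row coeff of b)·ratio = −(-14/3)·(5/4) = 35/6.
New z = 32/3 + (35/6) = 33/2.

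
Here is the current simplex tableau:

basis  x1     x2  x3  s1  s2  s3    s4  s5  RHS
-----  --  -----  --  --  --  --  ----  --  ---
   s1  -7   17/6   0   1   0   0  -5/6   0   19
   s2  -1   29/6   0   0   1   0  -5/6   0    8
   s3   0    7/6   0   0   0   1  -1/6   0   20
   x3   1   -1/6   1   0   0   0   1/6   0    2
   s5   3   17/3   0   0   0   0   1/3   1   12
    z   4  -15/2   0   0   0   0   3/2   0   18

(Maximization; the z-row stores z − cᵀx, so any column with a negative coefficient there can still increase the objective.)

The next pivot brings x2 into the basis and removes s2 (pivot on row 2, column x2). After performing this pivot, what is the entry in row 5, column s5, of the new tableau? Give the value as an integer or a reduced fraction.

1

Pivot element is row 2, column x2: 29/6.
Normalize row 2: new (row 2, s5) = 0/(29/6) = 0.
row 5 ← row 5 − (17/3)·(new row 2): 1 − (17/3)·0 = 1.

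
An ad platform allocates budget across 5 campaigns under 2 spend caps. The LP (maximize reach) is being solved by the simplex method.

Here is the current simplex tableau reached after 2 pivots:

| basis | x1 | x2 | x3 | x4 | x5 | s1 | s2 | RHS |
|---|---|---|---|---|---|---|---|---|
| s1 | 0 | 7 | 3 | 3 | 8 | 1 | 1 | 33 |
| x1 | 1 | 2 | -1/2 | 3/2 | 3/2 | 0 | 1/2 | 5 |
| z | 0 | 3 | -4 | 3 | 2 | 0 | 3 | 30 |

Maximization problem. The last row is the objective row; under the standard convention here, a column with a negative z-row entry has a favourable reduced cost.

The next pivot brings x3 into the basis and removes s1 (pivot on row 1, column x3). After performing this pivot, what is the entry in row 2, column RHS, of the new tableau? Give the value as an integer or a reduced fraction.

Pivot element is row 1, column x3: 3.
Normalize row 1: new (row 1, RHS) = 33/3 = 11.
row 2 ← row 2 − (-1/2)·(new row 1): 5 − (-1/2)·11 = 21/2.

21/2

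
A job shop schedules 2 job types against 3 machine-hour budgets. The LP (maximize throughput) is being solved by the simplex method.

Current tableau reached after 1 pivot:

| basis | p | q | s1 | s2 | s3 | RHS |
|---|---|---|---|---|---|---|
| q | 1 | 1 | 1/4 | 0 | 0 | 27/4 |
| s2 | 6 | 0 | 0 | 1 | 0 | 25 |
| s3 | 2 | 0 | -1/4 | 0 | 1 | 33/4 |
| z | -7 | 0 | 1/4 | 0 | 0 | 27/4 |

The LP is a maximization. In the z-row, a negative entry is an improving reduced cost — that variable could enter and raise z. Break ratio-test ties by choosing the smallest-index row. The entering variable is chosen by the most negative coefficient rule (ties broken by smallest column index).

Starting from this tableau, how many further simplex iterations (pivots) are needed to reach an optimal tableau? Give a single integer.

2

pivot: p in, s3 out → z = 285/8
pivot: s1 in, s2 out → z = 215/6
No improving column remains; optimal.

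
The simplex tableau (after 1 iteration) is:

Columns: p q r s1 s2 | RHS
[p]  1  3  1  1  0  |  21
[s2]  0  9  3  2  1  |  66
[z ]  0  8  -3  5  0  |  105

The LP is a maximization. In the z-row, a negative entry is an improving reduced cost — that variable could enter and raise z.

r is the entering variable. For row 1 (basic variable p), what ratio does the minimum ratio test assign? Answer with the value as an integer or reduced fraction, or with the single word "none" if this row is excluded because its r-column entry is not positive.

Ratio = RHS / (r entry) = 21 / 1 = 21.

21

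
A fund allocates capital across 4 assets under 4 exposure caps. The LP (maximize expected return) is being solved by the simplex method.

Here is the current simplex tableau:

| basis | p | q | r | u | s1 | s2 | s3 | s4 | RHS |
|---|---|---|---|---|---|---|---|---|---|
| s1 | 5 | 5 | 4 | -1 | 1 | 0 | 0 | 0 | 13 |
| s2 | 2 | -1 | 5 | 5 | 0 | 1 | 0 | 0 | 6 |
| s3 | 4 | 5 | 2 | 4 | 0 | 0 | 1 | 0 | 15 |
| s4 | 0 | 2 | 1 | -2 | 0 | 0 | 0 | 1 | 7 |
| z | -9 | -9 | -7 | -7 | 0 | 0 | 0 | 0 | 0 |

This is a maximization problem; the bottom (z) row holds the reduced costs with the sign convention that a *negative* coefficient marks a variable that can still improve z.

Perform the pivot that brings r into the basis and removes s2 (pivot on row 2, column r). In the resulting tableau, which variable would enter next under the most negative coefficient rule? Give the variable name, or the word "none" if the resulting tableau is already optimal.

Pivot element 5. New z-row = old z-row − (-7)·(row 2/5).
Updated z-row coefficients: p: -31/5, q: -52/5, r: 0, u: 0, s1: 0, s2: 7/5, s3: 0, s4: 0.
The most negative is -52/5 in column q, so q would enter next.

q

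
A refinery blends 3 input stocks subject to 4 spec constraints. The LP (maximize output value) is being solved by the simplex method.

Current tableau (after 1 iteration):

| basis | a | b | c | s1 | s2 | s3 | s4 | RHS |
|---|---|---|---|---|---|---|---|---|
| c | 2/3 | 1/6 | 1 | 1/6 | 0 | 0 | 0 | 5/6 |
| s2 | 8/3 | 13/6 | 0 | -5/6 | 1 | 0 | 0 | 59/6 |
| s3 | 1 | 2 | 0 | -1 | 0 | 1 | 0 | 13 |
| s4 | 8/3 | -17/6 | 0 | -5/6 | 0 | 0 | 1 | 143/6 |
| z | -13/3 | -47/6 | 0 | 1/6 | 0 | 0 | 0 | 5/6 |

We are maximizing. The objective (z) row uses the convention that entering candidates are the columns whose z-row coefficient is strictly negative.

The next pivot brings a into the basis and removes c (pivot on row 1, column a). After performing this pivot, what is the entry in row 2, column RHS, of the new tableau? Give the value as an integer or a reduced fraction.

Pivot element is row 1, column a: 2/3.
Normalize row 1: new (row 1, RHS) = (5/6)/(2/3) = 5/4.
row 2 ← row 2 − (8/3)·(new row 1): 59/6 − (8/3)·(5/4) = 13/2.

13/2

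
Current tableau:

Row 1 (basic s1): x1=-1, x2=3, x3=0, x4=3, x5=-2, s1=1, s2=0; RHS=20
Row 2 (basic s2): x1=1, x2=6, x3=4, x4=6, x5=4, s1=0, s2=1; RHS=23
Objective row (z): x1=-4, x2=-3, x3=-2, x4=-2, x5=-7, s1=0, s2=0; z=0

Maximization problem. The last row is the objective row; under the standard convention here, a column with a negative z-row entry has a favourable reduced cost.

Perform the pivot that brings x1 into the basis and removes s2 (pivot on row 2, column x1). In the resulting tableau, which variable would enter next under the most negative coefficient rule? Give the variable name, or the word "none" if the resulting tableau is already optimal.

none

Pivot element 1. New z-row = old z-row − (-4)·(row 2/1).
Updated z-row coefficients: x1: 0, x2: 21, x3: 14, x4: 22, x5: 9, s1: 0, s2: 4.
No coefficient is strictly negative; the tableau after this pivot is optimal.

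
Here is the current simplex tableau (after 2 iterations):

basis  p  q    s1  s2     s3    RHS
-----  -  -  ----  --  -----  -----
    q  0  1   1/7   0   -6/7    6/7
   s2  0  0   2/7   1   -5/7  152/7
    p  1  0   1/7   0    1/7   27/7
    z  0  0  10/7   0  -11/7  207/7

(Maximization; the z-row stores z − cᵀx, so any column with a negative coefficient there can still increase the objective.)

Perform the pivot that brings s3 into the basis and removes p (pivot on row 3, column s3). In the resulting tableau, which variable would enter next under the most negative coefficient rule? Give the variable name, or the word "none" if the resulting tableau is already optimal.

none

Pivot element 1/7. New z-row = old z-row − (-11/7)·(row 3/(1/7)).
Updated z-row coefficients: p: 11, q: 0, s1: 3, s2: 0, s3: 0.
No coefficient is strictly negative; the tableau after this pivot is optimal.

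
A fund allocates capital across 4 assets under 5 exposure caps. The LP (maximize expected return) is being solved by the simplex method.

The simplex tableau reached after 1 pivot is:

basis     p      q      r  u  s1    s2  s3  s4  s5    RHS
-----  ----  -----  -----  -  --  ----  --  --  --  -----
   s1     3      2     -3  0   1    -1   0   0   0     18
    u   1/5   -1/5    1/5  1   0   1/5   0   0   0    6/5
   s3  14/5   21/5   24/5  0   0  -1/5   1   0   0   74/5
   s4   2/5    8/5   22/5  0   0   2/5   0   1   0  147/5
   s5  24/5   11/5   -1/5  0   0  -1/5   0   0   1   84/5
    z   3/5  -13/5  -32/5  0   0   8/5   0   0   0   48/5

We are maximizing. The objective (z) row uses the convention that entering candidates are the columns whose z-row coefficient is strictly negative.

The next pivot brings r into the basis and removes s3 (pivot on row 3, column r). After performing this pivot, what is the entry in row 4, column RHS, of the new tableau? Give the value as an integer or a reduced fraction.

Pivot element is row 3, column r: 24/5.
Normalize row 3: new (row 3, RHS) = (74/5)/(24/5) = 37/12.
row 4 ← row 4 − (22/5)·(new row 3): 147/5 − (22/5)·(37/12) = 95/6.

95/6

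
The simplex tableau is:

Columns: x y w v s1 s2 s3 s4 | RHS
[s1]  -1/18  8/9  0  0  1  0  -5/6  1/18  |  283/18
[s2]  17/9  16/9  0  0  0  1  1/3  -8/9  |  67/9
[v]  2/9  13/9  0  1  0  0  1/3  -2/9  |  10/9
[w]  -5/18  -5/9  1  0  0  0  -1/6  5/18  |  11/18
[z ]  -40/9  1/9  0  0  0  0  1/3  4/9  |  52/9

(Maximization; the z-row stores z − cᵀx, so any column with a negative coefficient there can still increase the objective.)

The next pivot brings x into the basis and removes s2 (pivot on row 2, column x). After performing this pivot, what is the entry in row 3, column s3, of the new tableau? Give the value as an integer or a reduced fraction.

5/17

Pivot element is row 2, column x: 17/9.
Normalize row 2: new (row 2, s3) = (1/3)/(17/9) = 3/17.
row 3 ← row 3 − (2/9)·(new row 2): 1/3 − (2/9)·(3/17) = 5/17.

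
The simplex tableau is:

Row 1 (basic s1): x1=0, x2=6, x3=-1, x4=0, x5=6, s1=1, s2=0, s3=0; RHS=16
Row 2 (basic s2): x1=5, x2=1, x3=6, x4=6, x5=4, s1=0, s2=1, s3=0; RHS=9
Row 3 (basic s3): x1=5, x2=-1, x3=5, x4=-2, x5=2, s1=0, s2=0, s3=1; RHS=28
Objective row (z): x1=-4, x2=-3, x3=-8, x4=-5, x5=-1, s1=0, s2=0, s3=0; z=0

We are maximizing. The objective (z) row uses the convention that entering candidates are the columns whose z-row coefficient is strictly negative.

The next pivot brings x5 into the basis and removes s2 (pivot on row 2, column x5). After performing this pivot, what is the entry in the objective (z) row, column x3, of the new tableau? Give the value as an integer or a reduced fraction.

-13/2

Pivot element is row 2, column x5: 4.
Normalize row 2: new (row 2, x3) = 6/4 = 3/2.
z-row ← z-row − (-1)·(new row 2): -8 − (-1)·(3/2) = -13/2.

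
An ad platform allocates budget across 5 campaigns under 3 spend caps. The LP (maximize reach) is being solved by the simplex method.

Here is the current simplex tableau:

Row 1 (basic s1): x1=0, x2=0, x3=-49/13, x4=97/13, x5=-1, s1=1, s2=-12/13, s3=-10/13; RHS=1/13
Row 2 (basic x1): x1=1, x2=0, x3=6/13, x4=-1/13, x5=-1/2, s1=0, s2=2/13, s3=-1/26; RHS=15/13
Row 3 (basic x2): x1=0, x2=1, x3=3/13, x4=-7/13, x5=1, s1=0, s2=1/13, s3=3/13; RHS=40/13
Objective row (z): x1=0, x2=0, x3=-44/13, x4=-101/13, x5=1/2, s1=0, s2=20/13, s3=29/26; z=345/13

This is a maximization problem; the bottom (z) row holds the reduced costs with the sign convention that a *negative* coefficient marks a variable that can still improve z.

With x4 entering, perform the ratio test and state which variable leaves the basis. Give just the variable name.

Ratios: row 1 (s1): (1/13)/(97/13) = 1/97; row 2 (x1): entry -1/13 ≤ 0, skip; row 3 (x2): entry -7/13 ≤ 0, skip.
Minimum ratio 1/97 is in the s1 row, so s1 leaves.

s1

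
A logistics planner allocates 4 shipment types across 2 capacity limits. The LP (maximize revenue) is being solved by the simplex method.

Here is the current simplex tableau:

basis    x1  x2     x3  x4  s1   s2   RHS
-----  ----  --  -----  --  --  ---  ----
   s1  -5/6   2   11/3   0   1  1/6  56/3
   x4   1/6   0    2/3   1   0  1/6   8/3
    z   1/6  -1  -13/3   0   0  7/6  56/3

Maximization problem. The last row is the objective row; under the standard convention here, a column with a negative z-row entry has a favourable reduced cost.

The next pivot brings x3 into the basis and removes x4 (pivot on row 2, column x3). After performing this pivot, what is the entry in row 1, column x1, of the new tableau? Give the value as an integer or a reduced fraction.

-7/4

Pivot element is row 2, column x3: 2/3.
Normalize row 2: new (row 2, x1) = (1/6)/(2/3) = 1/4.
row 1 ← row 1 − (11/3)·(new row 2): -5/6 − (11/3)·(1/4) = -7/4.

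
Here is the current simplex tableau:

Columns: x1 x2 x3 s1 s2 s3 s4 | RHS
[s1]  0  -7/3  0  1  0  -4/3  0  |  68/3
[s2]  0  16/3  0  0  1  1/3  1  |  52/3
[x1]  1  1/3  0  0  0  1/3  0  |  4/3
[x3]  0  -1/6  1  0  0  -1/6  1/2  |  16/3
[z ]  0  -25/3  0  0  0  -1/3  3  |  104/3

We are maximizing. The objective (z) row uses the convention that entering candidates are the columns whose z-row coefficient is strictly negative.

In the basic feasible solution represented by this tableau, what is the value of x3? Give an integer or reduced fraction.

16/3

x3 is basic (row 4); its value is the RHS of that row: 16/3.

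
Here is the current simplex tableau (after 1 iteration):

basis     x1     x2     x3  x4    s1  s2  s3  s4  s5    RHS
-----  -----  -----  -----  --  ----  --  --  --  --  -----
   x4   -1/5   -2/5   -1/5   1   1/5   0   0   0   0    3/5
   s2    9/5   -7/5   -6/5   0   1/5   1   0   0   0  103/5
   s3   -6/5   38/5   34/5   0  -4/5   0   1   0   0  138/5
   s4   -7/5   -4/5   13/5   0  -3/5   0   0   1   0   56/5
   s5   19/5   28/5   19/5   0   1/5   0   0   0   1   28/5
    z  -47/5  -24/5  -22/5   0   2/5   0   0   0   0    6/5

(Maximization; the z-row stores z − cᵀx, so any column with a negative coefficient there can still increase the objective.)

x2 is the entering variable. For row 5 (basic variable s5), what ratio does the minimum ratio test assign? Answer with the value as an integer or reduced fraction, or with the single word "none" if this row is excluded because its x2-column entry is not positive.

Ratio = RHS / (x2 entry) = (28/5) / (28/5) = 1.

1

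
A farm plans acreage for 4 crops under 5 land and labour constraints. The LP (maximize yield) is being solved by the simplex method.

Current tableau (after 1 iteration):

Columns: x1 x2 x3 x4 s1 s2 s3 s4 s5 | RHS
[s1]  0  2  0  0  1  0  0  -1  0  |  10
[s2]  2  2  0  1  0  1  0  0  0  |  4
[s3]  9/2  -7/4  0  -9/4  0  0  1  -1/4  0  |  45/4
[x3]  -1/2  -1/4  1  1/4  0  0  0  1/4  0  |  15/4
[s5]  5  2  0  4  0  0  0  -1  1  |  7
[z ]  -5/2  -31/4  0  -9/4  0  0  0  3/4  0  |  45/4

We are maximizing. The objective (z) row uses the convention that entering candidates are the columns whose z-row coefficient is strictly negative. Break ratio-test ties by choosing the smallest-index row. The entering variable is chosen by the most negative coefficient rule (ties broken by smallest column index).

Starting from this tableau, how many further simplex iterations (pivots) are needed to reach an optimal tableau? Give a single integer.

1

pivot: x2 in, s2 out → z = 107/4
No improving column remains; optimal.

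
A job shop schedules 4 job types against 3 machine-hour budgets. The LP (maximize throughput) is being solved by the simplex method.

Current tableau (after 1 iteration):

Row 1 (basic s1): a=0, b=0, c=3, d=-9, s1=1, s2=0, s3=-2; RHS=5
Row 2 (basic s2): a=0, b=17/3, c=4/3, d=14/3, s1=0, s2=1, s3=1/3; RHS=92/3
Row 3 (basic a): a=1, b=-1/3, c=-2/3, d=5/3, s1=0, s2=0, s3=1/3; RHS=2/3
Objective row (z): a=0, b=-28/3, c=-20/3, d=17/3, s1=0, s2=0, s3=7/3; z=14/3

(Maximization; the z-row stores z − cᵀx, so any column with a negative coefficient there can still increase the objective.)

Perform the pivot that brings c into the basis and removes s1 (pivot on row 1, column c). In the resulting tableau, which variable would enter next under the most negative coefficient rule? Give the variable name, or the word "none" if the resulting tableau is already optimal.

d

Pivot element 3. New z-row = old z-row − (-20/3)·(row 1/3).
Updated z-row coefficients: a: 0, b: -28/3, c: 0, d: -43/3, s1: 20/9, s2: 0, s3: -19/9.
The most negative is -43/3 in column d, so d would enter next.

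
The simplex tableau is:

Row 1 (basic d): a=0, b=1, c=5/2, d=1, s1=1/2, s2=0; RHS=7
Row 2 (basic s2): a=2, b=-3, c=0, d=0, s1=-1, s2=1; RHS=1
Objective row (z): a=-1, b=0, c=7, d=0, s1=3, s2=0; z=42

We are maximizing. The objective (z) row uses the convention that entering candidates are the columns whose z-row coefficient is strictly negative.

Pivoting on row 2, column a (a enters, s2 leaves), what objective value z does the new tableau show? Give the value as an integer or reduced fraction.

Minimum ratio for a: 1/2 = 1/2.
z changes by −(z-row coeff of a)·ratio = −(-1)·(1/2) = 1/2.
New z = 42 + (1/2) = 85/2.

85/2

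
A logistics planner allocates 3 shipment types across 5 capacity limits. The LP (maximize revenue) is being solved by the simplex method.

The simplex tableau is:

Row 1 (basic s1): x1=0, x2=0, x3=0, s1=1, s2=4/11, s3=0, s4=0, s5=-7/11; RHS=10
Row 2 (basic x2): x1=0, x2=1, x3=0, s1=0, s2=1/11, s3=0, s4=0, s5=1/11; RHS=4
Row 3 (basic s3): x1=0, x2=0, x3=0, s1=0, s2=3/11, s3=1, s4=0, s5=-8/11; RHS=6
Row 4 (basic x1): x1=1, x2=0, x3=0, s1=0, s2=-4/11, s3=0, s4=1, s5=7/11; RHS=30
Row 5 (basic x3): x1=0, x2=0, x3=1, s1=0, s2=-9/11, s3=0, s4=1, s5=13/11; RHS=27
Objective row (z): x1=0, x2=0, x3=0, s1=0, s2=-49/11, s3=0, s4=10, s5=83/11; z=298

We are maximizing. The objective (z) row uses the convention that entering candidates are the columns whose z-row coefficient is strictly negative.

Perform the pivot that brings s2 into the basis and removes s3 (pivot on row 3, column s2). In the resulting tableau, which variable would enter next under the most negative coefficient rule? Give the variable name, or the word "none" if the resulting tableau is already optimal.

Pivot element 3/11. New z-row = old z-row − (-49/11)·(row 3/(3/11)).
Updated z-row coefficients: x1: 0, x2: 0, x3: 0, s1: 0, s2: 0, s3: 49/3, s4: 10, s5: -13/3.
The most negative is -13/3 in column s5, so s5 would enter next.

s5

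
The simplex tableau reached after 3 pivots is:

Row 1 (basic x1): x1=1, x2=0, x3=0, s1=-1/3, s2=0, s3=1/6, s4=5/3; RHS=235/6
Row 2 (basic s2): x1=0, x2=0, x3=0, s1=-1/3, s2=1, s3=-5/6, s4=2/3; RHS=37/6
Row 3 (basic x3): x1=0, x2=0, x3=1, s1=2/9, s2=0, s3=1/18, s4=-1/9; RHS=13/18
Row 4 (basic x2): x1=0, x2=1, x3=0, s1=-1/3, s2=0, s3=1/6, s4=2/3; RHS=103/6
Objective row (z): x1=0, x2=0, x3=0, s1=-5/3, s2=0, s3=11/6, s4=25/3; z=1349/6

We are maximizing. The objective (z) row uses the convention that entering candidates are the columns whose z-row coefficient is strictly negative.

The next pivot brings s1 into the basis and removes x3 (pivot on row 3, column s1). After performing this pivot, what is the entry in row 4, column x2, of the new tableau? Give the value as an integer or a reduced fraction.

1

Pivot element is row 3, column s1: 2/9.
Normalize row 3: new (row 3, x2) = 0/(2/9) = 0.
row 4 ← row 4 − (-1/3)·(new row 3): 1 − (-1/3)·0 = 1.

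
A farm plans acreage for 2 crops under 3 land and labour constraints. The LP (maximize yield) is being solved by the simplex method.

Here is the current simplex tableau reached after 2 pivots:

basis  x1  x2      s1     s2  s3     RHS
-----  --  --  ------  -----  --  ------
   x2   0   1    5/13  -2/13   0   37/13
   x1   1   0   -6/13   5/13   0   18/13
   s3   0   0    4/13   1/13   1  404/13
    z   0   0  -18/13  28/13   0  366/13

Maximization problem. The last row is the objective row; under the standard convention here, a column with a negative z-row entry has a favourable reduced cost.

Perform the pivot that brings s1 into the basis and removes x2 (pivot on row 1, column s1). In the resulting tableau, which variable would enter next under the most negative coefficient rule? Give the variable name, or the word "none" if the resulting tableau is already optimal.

Pivot element 5/13. New z-row = old z-row − (-18/13)·(row 1/(5/13)).
Updated z-row coefficients: x1: 0, x2: 18/5, s1: 0, s2: 8/5, s3: 0.
No coefficient is strictly negative; the tableau after this pivot is optimal.

none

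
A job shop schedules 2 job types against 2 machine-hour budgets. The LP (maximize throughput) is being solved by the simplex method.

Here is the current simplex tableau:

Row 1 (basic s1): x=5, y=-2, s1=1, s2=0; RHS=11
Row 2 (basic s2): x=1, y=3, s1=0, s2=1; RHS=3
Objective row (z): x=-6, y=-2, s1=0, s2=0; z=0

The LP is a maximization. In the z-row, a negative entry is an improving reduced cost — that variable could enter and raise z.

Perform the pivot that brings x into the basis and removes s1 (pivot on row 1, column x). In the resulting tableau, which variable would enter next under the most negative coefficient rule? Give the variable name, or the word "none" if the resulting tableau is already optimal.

Pivot element 5. New z-row = old z-row − (-6)·(row 1/5).
Updated z-row coefficients: x: 0, y: -22/5, s1: 6/5, s2: 0.
The most negative is -22/5 in column y, so y would enter next.

y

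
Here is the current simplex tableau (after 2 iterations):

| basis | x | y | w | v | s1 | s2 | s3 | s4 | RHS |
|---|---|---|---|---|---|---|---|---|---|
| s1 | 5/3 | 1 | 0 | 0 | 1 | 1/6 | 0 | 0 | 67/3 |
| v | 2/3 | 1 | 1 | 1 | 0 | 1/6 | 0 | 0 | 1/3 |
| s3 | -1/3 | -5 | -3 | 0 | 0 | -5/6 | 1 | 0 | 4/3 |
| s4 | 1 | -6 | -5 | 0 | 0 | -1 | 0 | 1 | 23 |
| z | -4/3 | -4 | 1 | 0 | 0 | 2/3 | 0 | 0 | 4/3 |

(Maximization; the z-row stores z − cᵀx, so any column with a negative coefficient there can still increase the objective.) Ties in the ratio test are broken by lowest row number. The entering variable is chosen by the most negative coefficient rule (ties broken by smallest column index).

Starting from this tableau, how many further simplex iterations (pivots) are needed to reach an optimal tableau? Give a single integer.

pivot: y in, v out → z = 8/3
No improving column remains; optimal.

1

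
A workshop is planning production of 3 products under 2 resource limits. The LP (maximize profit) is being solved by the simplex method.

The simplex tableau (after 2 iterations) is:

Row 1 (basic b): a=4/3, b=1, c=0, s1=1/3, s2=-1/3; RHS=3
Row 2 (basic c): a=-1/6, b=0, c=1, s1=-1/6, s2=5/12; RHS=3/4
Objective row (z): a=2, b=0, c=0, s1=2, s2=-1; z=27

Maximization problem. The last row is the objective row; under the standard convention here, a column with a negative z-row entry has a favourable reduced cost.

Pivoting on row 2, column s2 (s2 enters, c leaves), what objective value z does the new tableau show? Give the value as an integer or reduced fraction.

Minimum ratio for s2: (3/4)/(5/12) = 9/5.
z changes by −(z-row coeff of s2)·ratio = −(-1)·(9/5) = 9/5.
New z = 27 + (9/5) = 144/5.

144/5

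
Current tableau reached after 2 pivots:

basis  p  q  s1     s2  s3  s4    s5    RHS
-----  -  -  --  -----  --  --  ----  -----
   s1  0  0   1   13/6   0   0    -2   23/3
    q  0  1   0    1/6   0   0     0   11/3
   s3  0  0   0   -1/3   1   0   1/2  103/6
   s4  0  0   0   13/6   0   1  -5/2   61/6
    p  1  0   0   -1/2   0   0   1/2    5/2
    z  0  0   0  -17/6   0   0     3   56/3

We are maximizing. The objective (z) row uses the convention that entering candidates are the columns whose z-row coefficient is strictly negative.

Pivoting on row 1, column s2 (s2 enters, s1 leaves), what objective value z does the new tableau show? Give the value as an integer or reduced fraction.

373/13

Minimum ratio for s2: (23/3)/(13/6) = 46/13.
z changes by −(z-row coeff of s2)·ratio = −(-17/6)·(46/13) = 391/39.
New z = 56/3 + (391/39) = 373/13.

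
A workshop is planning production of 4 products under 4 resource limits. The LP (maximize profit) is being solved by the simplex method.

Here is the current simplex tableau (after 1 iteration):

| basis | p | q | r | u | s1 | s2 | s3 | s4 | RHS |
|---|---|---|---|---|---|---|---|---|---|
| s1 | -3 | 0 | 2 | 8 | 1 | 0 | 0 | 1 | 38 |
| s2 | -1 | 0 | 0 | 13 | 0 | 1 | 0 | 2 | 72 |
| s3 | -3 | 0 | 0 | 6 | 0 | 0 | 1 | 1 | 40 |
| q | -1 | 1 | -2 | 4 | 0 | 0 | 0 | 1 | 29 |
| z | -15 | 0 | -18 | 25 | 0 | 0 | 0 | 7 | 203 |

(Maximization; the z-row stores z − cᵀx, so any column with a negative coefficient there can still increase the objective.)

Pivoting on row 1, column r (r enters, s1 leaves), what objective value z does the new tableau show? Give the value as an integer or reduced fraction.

545

Minimum ratio for r: 38/2 = 19.
z changes by −(z-row coeff of r)·ratio = −(-18)·19 = 342.
New z = 203 + 342 = 545.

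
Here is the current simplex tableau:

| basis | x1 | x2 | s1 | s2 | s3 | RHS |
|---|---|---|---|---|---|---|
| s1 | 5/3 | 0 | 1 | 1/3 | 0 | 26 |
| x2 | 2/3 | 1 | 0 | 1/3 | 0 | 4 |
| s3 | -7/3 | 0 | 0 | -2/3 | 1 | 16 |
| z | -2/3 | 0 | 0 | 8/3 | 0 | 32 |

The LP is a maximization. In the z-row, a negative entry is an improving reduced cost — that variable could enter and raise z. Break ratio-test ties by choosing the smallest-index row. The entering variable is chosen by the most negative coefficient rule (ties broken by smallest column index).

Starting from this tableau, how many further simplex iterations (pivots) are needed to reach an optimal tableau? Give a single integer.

1

pivot: x1 in, x2 out → z = 36
No improving column remains; optimal.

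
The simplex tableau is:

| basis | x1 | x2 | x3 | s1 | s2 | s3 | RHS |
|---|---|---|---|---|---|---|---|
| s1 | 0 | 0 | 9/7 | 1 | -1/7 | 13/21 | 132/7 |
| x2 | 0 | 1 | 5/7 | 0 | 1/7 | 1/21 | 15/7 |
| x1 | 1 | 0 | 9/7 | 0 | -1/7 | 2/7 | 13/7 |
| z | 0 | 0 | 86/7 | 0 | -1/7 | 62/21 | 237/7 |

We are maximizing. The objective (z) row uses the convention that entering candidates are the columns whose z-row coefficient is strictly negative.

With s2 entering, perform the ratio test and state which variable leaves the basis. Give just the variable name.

x2

Ratios: row 1 (s1): entry -1/7 ≤ 0, skip; row 2 (x2): (15/7)/(1/7) = 15; row 3 (x1): entry -1/7 ≤ 0, skip.
Minimum ratio 15 is in the x2 row, so x2 leaves.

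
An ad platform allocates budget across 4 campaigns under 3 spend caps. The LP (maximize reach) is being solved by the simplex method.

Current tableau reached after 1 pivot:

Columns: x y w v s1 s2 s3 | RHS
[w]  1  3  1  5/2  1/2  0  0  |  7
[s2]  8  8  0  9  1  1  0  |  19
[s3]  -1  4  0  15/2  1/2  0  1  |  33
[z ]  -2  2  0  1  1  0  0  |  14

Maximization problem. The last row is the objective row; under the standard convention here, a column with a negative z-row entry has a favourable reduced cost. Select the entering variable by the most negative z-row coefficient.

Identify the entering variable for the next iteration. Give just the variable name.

Objective-row coefficients: x: -2, y: 2, w: 0, v: 1, s1: 1, s2: 0, s3: 0.
The most negative is -2 in column x, so x enters.

x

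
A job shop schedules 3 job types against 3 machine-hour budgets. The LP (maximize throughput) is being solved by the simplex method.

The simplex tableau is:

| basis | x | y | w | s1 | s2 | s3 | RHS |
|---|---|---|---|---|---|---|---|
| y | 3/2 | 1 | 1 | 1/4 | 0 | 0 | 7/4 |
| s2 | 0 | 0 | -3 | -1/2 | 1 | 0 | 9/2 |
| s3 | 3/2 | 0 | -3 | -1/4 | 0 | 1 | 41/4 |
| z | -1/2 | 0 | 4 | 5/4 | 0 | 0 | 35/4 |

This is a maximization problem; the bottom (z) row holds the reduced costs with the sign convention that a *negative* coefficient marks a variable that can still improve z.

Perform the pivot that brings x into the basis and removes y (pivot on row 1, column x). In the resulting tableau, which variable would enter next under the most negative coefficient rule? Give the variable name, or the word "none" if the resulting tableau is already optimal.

none

Pivot element 3/2. New z-row = old z-row − (-1/2)·(row 1/(3/2)).
Updated z-row coefficients: x: 0, y: 1/3, w: 13/3, s1: 4/3, s2: 0, s3: 0.
No coefficient is strictly negative; the tableau after this pivot is optimal.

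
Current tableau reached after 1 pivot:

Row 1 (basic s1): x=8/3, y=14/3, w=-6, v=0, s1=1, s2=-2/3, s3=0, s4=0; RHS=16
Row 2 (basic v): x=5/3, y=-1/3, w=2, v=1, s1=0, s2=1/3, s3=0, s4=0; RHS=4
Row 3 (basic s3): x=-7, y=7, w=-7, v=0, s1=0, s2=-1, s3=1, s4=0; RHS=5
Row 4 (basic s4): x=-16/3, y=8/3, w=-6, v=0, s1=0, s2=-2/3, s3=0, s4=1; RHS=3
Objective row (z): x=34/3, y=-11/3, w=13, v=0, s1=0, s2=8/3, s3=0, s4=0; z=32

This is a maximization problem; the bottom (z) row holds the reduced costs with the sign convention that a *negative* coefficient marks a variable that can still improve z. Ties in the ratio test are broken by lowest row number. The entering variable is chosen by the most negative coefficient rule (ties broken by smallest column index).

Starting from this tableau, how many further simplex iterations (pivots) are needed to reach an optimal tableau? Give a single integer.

pivot: y in, s3 out → z = 727/21
No improving column remains; optimal.

1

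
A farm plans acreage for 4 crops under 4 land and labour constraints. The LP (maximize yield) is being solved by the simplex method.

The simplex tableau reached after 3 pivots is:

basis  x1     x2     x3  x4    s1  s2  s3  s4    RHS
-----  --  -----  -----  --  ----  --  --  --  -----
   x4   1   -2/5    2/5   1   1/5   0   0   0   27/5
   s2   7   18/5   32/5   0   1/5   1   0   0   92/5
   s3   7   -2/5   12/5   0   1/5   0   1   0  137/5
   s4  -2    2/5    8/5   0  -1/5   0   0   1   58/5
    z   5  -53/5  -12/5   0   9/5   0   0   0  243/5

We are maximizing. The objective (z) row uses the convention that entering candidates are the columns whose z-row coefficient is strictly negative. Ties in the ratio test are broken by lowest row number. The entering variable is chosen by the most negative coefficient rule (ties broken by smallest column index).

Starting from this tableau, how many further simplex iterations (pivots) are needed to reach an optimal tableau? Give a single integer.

pivot: x2 in, s2 out → z = 925/9
No improving column remains; optimal.

1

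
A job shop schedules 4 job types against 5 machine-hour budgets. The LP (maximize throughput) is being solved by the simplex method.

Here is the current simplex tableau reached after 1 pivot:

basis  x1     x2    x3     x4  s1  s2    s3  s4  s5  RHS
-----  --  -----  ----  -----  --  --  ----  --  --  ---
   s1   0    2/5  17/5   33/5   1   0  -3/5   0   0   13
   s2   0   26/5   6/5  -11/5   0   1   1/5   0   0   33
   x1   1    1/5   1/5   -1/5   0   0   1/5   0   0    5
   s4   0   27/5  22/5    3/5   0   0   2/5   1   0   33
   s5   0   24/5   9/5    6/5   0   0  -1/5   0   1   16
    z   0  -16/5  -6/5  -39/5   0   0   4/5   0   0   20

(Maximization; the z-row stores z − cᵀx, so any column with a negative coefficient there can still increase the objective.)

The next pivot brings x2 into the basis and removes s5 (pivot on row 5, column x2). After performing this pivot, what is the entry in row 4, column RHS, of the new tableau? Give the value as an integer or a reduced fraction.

15

Pivot element is row 5, column x2: 24/5.
Normalize row 5: new (row 5, RHS) = 16/(24/5) = 10/3.
row 4 ← row 4 − (27/5)·(new row 5): 33 − (27/5)·(10/3) = 15.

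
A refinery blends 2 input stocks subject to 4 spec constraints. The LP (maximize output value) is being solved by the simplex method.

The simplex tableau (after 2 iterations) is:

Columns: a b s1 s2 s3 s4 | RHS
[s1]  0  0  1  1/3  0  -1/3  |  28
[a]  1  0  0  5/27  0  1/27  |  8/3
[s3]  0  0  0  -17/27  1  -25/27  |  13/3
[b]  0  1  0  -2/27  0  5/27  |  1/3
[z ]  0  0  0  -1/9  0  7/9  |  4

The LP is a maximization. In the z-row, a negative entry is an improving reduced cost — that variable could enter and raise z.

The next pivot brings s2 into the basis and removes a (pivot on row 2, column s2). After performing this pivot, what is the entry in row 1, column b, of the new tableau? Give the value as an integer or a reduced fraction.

Pivot element is row 2, column s2: 5/27.
Normalize row 2: new (row 2, b) = 0/(5/27) = 0.
row 1 ← row 1 − (1/3)·(new row 2): 0 − (1/3)·0 = 0.

0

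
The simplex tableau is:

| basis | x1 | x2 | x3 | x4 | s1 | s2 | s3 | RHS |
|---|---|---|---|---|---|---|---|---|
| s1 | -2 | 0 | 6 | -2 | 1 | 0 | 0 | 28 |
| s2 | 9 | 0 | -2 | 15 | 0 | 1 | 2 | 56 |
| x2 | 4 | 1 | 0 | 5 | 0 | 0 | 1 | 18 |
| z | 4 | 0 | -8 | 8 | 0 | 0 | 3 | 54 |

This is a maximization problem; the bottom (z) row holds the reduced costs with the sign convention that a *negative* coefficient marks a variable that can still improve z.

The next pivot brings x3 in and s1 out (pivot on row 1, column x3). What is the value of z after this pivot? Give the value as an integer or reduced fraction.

Minimum ratio for x3: 28/6 = 14/3.
z changes by −(z-row coeff of x3)·ratio = −(-8)·(14/3) = 112/3.
New z = 54 + (112/3) = 274/3.

274/3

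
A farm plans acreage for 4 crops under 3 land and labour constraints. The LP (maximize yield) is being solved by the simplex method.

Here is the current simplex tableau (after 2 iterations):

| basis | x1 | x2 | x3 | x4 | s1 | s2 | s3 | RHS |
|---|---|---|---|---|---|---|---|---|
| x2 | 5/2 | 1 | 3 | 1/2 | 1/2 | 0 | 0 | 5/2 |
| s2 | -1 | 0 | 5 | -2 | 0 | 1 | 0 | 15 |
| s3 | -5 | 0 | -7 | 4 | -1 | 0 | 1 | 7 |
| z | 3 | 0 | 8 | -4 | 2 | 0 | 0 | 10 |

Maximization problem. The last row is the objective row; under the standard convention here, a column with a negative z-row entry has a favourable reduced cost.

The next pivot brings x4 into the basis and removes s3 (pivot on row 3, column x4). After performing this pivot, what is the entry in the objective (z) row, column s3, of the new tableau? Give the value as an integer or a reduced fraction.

Pivot element is row 3, column x4: 4.
Normalize row 3: new (row 3, s3) = 1/4 = 1/4.
z-row ← z-row − (-4)·(new row 3): 0 − (-4)·(1/4) = 1.

1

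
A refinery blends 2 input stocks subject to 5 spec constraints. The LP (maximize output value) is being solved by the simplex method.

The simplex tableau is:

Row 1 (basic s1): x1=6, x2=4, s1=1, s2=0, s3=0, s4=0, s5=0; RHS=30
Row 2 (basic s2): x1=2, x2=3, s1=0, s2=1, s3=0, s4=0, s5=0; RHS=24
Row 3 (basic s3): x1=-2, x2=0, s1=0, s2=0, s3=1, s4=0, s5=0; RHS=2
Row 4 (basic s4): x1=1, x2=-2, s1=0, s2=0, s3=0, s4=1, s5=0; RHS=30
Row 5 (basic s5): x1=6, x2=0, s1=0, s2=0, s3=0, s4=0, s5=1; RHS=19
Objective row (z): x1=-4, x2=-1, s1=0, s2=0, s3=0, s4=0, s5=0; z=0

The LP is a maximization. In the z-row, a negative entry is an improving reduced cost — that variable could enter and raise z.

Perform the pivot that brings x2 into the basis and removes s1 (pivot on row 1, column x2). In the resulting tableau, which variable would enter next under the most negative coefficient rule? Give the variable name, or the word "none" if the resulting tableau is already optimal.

Pivot element 4. New z-row = old z-row − (-1)·(row 1/4).
Updated z-row coefficients: x1: -5/2, x2: 0, s1: 1/4, s2: 0, s3: 0, s4: 0, s5: 0.
The most negative is -5/2 in column x1, so x1 would enter next.

x1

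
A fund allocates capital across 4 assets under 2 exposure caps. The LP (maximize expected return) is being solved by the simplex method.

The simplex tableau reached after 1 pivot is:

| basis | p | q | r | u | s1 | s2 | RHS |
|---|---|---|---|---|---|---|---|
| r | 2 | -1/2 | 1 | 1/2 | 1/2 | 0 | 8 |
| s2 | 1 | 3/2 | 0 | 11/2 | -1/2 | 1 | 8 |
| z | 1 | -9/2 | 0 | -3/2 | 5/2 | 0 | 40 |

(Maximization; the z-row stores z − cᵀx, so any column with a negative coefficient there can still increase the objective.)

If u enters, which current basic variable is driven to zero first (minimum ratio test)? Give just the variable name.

Ratios: row 1 (r): 8/(1/2) = 16; row 2 (s2): 8/(11/2) = 16/11.
Minimum ratio 16/11 is in the s2 row, so s2 leaves.

s2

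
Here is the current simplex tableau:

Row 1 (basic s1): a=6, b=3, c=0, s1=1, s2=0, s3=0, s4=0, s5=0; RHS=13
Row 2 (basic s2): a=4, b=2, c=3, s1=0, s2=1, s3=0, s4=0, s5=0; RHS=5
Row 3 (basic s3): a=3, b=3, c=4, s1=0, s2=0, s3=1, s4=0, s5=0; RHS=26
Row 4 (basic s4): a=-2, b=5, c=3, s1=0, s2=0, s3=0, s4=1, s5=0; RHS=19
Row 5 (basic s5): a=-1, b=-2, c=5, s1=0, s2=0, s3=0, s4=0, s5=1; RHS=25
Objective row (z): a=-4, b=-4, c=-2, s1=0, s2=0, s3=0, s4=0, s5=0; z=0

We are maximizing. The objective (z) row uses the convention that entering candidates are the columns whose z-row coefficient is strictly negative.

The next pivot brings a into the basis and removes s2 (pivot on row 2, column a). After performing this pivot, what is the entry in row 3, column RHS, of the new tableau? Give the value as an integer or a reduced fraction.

89/4

Pivot element is row 2, column a: 4.
Normalize row 2: new (row 2, RHS) = 5/4 = 5/4.
row 3 ← row 3 − 3·(new row 2): 26 − 3·(5/4) = 89/4.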